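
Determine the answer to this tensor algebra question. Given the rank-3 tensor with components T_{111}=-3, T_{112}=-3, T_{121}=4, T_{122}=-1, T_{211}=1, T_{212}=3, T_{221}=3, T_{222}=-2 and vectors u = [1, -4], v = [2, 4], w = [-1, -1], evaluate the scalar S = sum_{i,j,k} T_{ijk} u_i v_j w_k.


S = sum over i,j,k of T_{ijk} u_i v_j w_k. Expanding all 8 terms:
T_{111}*u_1*v_1*w_1 = -3*1*2*-1 = 6  (running total: 6)
T_{112}*u_1*v_1*w_2 = -3*1*2*-1 = 6  (running total: 12)
T_{121}*u_1*v_2*w_1 = 4*1*4*-1 = -16  (running total: -4)
T_{122}*u_1*v_2*w_2 = -1*1*4*-1 = 4  (running total: 0)
T_{211}*u_2*v_1*w_1 = 1*-4*2*-1 = 8  (running total: 8)
T_{212}*u_2*v_1*w_2 = 3*-4*2*-1 = 24  (running total: 32)
T_{221}*u_2*v_2*w_1 = 3*-4*4*-1 = 48  (running total: 80)
T_{222}*u_2*v_2*w_2 = -2*-4*4*-1 = -32  (running total: 48)
S = 48

48


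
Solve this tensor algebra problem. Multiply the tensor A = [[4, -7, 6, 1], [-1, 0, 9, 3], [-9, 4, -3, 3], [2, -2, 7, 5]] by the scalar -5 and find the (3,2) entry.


Scalar multiplication: (cA)_{ij} = c * A_{ij}.
c = -5
A_{32} = 4
(cA)_{32} = -5 * 4 = -20

-20


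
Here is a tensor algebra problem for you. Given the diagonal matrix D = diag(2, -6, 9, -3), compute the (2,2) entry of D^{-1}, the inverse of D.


For a diagonal matrix, the inverse has entries (D^{-1})_{ii} = 1/d_{ii}.
The diagonal entries are: d_{11} = 2, d_{22} = -6, d_{33} = 9, d_{44} = -3
We need (D^{-1})_{22} = 1/d_{22} = 1/-6 = -1/6

-1/6


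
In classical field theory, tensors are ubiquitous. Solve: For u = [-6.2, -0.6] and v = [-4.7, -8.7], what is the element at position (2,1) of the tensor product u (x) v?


The outer product entry T_{ij} = u_i * v_j.
We need i=2, j=1.
u_2 = -0.6, v_1 = -4.7
T_{2,1} = -0.6 * -4.7 = 2.82

2.82


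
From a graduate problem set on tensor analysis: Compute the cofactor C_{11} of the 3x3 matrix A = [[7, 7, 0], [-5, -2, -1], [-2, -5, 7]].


To find cofactor C_{11}, delete row 1 and column 1.
The resulting 2x2 submatrix is: [[-2, -1], [-5, 7]]
Minor M_{11} = -2*7 - -1*-5
  = -14 - 5 = -19
Sign = (-1)^(1+1) = (-1)^2 = 1
Cofactor C_{11} = 1 * -19 = -19

-19


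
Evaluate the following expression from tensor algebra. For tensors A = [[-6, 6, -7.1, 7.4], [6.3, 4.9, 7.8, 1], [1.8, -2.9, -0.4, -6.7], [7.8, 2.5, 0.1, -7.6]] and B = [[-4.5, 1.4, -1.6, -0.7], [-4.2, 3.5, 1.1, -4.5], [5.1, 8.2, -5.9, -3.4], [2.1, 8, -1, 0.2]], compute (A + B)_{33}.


Tensor addition is component-wise: (A + B)_{ij} = A_{ij} + B_{ij}.
A_{33} = -0.4
B_{33} = -5.9
(A + B)_{33} = -0.4 + -5.9 = -6.3

-6.3


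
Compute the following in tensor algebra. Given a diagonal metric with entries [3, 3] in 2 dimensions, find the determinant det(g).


For a diagonal metric, the determinant is the product of diagonal entries.
Diagonal entries: 3, 3
det(g) = 3 * 3 = 9

9


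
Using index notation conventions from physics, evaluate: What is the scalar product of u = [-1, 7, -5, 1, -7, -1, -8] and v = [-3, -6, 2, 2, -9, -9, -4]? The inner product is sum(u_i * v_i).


The inner product u . v = sum of u_i * v_i.
Term-by-term: -1 * -3, 7 * -6, -5 * 2, 1 * 2, -7 * -9, -1 * -9, -8 * -4
Products: 3, -42, -10, 2, 63, 9, 32
Sum = 3 + -42 + -10 + 2 + 63 + 9 + 32 = 57

57


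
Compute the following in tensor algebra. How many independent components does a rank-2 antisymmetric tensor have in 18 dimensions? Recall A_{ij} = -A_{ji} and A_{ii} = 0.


An antisymmetric rank-2 tensor satisfies A_{ij} = -A_{ji}, so diagonal entries are zero.
The independent components are the upper-triangular entries: C(n, 2) = n(n-1)/2.
n = 18
C(18, 2) = 18 * 17 / 2 = 306 / 2 = 153

153


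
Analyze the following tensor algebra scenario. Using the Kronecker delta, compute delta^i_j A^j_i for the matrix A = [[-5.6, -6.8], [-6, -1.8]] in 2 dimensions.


The contraction (trace) of a rank-2 tensor is the sum of its diagonal elements.
Diagonal entries: A[1,1] = -5.6, A[2,2] = -1.8
Tr(A) = -5.6 + -1.8 = -7.4

-7.4


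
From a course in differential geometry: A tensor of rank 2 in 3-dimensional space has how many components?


The number of components of a rank-r tensor in d dimensions is d^r.
Here d = 3 and r = 2.
3^2 = 9

9


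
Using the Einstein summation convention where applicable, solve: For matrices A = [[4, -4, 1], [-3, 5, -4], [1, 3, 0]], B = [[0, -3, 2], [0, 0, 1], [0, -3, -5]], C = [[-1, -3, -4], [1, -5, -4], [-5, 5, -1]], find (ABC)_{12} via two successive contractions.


(ABC)_{12} = sum_m (AB)_{1m} C_{m2}. First compute row 1 of AB.
(AB)_{11} = 4*0 + -4*0 + 1*0 = 0
(AB)_{12} = 4*-3 + -4*0 + 1*-3 = -15
(AB)_{13} = 4*2 + -4*1 + 1*-5 = -1
Now contract with column 2 of C:
(AB)_{11} * C_{12} = 0 * -3 = 0
(AB)_{12} * C_{22} = -15 * -5 = 75
(AB)_{13} * C_{32} = -1 * 5 = -5
(ABC)_{12} = 0 + 75 + -5 = 70

70


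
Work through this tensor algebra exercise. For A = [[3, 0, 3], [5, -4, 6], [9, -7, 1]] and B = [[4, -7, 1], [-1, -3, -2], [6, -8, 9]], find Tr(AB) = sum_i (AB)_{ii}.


Tr(AB) = sum_i (AB)_{ii} where (AB)_{ii} = sum_k A_{ik} B_{ki}.
(AB)_{11} = 3*4 + 0*-1 + 3*6 = 30
(AB)_{22} = 5*-7 + -4*-3 + 6*-8 = -71
(AB)_{33} = 9*1 + -7*-2 + 1*9 = 32
Tr(AB) = 30 + -71 + 32 = -9

-9


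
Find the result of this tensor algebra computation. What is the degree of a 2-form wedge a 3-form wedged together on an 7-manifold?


The degree of a wedge product is the sum of the degrees of the individual forms.
Degrees: 2, 3
Total degree = 2 + 3 = 5

5


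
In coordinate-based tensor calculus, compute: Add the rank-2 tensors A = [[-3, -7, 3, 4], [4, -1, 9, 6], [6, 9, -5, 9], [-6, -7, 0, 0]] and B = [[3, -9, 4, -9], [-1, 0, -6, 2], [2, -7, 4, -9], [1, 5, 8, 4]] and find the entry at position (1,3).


Tensor addition is component-wise: (A + B)_{ij} = A_{ij} + B_{ij}.
A_{13} = 3
B_{13} = 4
(A + B)_{13} = 3 + 4 = 7

7


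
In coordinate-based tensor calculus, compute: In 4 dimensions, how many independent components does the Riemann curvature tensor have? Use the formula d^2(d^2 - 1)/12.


The Riemann tensor in d dimensions has d^2(d^2 - 1)/12 independent components.
d = 4, so d^2 = 16
d^2 - 1 = 15
d^2(d^2 - 1) = 16 * 15 = 240
Divide by 12: 240 / 12 = 20

20


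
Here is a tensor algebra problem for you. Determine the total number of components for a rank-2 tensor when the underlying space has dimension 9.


The number of components of a rank-r tensor in d dimensions is d^r.
Here d = 9 and r = 2.
9^2 = 81

81


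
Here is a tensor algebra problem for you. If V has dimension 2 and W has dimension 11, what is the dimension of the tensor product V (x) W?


The dimension of a tensor product is the product of dimensions.
dim(V) = 2, dim(W) = 11
dim(V (x) W) = 2 * 11 = 22

22


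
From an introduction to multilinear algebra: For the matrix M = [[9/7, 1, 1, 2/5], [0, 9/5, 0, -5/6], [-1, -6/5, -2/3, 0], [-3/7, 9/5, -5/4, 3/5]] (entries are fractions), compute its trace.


The trace is the sum of diagonal entries.
Diagonal: M[1,1] = 9/7, M[2,2] = 9/5, M[3,3] = -2/3, M[4,4] = 3/5
Tr(M) = 9/7 + 9/5 + -2/3 + 3/5
Computing step by step:
After adding M[1,1]: 9/7
After adding M[2,2]: 108/35
After adding M[3,3]: 254/105
After adding M[4,4]: 317/105
Tr(M) = 317/105

317/105


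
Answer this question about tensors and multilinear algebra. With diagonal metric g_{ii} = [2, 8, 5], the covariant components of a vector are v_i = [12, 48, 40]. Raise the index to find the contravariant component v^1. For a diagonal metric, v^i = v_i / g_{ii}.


To raise an index with a diagonal metric: v^i = v_i / g_{ii}.
For index 1: v_1 = 12, g_{11} = 2
v^1 = 12 / 2 = 6

6


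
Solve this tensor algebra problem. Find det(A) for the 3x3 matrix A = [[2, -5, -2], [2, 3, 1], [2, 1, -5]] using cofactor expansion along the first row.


Expanding along the first row, det(A) = a11*M_11 - a12*M_12 + a13*M_13, where M_1j is the (1,j) minor.
Minor M_11 = 3*-5 - 1*1 = -16
Minor M_12 = 2*-5 - 1*2 = -12
Minor M_13 = 2*1 - 3*2 = -4
det = 2*(-16) - -5*(-12) + -2*(-4)
    = -32 - 60 + 8
    = -84

-84


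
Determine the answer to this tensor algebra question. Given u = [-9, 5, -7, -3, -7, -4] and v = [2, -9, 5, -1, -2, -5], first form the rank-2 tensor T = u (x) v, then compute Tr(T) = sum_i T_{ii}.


The outer product gives T_{ij} = u_i v_j.
The trace (contraction) is Tr(T) = sum_i T_{ii} = sum_i u_i v_i.
Diagonal entries:
T_{11} = u_1 * v_1 = -9 * 2 = -18
T_{22} = u_2 * v_2 = 5 * -9 = -45
T_{33} = u_3 * v_3 = -7 * 5 = -35
T_{44} = u_4 * v_4 = -3 * -1 = 3
T_{55} = u_5 * v_5 = -7 * -2 = 14
T_{66} = u_6 * v_6 = -4 * -5 = 20
Tr(T) = -18 + -45 + -35 + 3 + 14 + 20 = -61

-61


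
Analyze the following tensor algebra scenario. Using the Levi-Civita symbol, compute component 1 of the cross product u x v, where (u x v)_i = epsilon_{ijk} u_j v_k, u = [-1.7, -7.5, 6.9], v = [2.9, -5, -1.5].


(u x v)_1 = sum_{j,k} epsilon_{1jk} u_j v_k. Only permutations of (1,2,3) contribute; the two non-zero terms are:
eps_{123} u_2 v_3 = 1 * -7.5 * -1.5 = 11.25
eps_{132} u_3 v_2 = -1 * 6.9 * -5 = 34.5
(u x v)_1 = 45.75

45.75


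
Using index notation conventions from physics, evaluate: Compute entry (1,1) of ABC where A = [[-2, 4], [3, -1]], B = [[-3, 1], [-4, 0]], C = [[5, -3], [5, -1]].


(ABC)_{11} = sum_m (AB)_{1m} C_{m1}. First compute row 1 of AB.
(AB)_{11} = -2*-3 + 4*-4 = -10
(AB)_{12} = -2*1 + 4*0 = -2
Now contract with column 1 of C:
(AB)_{11} * C_{11} = -10 * 5 = -50
(AB)_{12} * C_{21} = -2 * 5 = -10
(ABC)_{11} = -50 + -10 = -60

-60


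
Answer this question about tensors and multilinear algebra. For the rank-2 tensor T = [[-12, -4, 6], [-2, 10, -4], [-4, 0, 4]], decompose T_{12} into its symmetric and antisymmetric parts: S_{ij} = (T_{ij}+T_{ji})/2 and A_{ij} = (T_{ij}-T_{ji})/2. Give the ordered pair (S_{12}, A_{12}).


T_{12} = -4
T_{21} = -2
S_{12} = (-4 + -2)/2 = -6/2 = -3
A_{12} = (-4 - -2)/2 = -2/2 = -1
Check: S + A = -3 + -1 = -4 = T_{12}.

(-3, -1)


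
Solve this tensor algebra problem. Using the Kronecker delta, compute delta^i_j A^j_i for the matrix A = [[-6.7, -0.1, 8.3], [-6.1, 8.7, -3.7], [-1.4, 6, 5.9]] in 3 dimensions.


The contraction (trace) of a rank-2 tensor is the sum of its diagonal elements.
Diagonal entries: A[1,1] = -6.7, A[2,2] = 8.7, A[3,3] = 5.9
Tr(A) = -6.7 + 8.7 + 5.9 = 7.9

7.9


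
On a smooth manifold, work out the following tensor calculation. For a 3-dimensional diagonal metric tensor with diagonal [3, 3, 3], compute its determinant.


For a diagonal metric, the determinant is the product of diagonal entries.
Diagonal entries: 3, 3, 3
det(g) = 3 * 3 * 3 = 27

27


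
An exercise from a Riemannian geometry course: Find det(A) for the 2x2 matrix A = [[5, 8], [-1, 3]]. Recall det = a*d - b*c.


For a 2x2 matrix [[a, b], [c, d]], det = a*d - b*c.
a = 5, b = 8, c = -1, d = 3
a*d = 5 * 3 = 15
b*c = 8 * -1 = -8
det = 15 - -8 = 23

23


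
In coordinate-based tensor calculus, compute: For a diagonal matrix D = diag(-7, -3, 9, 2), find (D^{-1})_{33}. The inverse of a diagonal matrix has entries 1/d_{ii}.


For a diagonal matrix, the inverse has entries (D^{-1})_{ii} = 1/d_{ii}.
The diagonal entries are: d_{11} = -7, d_{22} = -3, d_{33} = 9, d_{44} = 2
We need (D^{-1})_{33} = 1/d_{33} = 1/9 = 1/9

1/9


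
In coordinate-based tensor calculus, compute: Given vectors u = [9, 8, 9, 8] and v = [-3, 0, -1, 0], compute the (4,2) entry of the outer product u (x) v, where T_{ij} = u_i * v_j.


The outer product entry T_{ij} = u_i * v_j.
We need i=4, j=2.
u_4 = 8, v_2 = 0
T_{4,2} = 8 * 0 = 0

0


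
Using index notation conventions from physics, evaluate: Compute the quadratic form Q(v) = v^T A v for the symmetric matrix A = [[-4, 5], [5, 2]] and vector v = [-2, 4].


First compute Av:
(Av)_1 = -4*-2 + 5*4 = 28
(Av)_2 = 5*-2 + 2*4 = -2
Av = [28, -2]
Then v^T (Av) = -2*28 + 4*-2
= -56 + -8 = -64

-64


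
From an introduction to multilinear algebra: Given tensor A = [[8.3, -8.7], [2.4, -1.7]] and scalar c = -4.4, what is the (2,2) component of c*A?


Scalar multiplication: (cA)_{ij} = c * A_{ij}.
c = -4.4
A_{22} = -1.7
(cA)_{22} = -4.4 * -1.7 = 7.48

7.48


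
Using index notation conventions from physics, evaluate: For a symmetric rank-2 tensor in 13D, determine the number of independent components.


A symmetric rank-2 tensor in d dimensions has d(d+1)/2 independent components.
d = 13
d(d+1)/2 = 13 * 14 / 2 = 182 / 2 = 91

91


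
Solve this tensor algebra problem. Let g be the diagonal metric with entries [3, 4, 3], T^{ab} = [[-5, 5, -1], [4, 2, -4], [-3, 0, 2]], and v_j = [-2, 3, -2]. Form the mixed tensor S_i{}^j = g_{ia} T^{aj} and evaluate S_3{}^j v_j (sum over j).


Step 1: lower the first index. For a diagonal metric, g_{ia} T^{aj} = g_{ii} T^{ij} (no sum on i).
g_{33} = 3
S_3{}^1 = 3 * T^{31} = 3 * -3 = -9
S_3{}^2 = 3 * T^{32} = 3 * 0 = 0
S_3{}^3 = 3 * T^{33} = 3 * 2 = 6
Step 2: contract S_3{}^j with v_j.
S_3{}^1 * v_1 = -9 * -2 = 18
S_3{}^2 * v_2 = 0 * 3 = 0
S_3{}^3 * v_3 = 6 * -2 = -12
Result = 18 + 0 + -12 = 6

6


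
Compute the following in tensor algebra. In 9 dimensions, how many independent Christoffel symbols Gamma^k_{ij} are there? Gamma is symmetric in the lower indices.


Christoffel symbols Gamma^k_{ij} are symmetric in i,j, so there are d * d(d+1)/2 independent symbols.
d = 9
d(d+1)/2 = 9 * 10 / 2 = 45
Total = 9 * 45 = 405

405


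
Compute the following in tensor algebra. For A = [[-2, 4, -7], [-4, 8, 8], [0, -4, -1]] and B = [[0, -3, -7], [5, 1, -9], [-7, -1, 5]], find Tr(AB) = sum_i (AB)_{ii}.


Tr(AB) = sum_i (AB)_{ii} where (AB)_{ii} = sum_k A_{ik} B_{ki}.
(AB)_{11} = -2*0 + 4*5 + -7*-7 = 69
(AB)_{22} = -4*-3 + 8*1 + 8*-1 = 12
(AB)_{33} = 0*-7 + -4*-9 + -1*5 = 31
Tr(AB) = 69 + 12 + 31 = 112

112


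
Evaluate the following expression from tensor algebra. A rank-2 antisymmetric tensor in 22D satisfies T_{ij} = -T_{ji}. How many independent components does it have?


An antisymmetric rank-2 tensor satisfies A_{ij} = -A_{ji}, so diagonal entries are zero.
The independent components are the upper-triangular entries: C(n, 2) = n(n-1)/2.
n = 22
C(22, 2) = 22 * 21 / 2 = 462 / 2 = 231

231


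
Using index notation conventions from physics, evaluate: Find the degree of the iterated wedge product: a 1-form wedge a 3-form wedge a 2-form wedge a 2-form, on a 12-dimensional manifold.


The degree of a wedge product is the sum of the degrees of the individual forms.
Degrees: 1, 3, 2, 2
Total degree = 1 + 3 + 2 + 2 = 8

8


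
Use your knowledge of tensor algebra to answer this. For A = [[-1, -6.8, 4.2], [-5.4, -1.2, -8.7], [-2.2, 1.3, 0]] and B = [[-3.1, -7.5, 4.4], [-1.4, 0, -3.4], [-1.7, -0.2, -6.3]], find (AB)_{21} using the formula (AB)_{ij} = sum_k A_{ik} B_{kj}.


(AB)_{ij} = sum_k A_{ik} B_{kj}.
For i=2, j=1:
A_{21} * B_{11} = -5.4 * -3.1 = 16.74
A_{22} * B_{21} = -1.2 * -1.4 = 1.68
A_{23} * B_{31} = -8.7 * -1.7 = 14.79
Sum = 16.74 + 1.68 + 14.79 = 33.21

33.21


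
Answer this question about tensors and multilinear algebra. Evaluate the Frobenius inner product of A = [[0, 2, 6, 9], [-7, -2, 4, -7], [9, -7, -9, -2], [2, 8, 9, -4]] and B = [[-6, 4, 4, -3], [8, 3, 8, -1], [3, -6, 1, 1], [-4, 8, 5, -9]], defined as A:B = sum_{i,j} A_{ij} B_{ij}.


A:B = sum over all i,j of A_{ij} * B_{ij}.
Row 1: 0*-6=0, 2*4=8, 6*4=24, 9*-3=-27 => row sum = 5
Row 2: -7*8=-56, -2*3=-6, 4*8=32, -7*-1=7 => row sum = -23
Row 3: 9*3=27, -7*-6=42, -9*1=-9, -2*1=-2 => row sum = 58
Row 4: 2*-4=-8, 8*8=64, 9*5=45, -4*-9=36 => row sum = 137
Total = 5 + -23 + 58 + 137 = 177

177


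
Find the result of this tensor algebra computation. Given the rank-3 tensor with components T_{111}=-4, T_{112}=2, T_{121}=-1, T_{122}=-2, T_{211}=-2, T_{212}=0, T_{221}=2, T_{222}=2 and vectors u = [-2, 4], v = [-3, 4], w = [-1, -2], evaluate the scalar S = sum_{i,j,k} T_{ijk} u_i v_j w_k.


S = sum over i,j,k of T_{ijk} u_i v_j w_k. Expanding all 8 terms:
T_{111}*u_1*v_1*w_1 = -4*-2*-3*-1 = 24  (running total: 24)
T_{112}*u_1*v_1*w_2 = 2*-2*-3*-2 = -24  (running total: 0)
T_{121}*u_1*v_2*w_1 = -1*-2*4*-1 = -8  (running total: -8)
T_{122}*u_1*v_2*w_2 = -2*-2*4*-2 = -32  (running total: -40)
T_{211}*u_2*v_1*w_1 = -2*4*-3*-1 = -24  (running total: -64)
T_{212}*u_2*v_1*w_2 = 0*4*-3*-2 = 0  (running total: -64)
T_{221}*u_2*v_2*w_1 = 2*4*4*-1 = -32  (running total: -96)
T_{222}*u_2*v_2*w_2 = 2*4*4*-2 = -64  (running total: -160)
S = -160

-160


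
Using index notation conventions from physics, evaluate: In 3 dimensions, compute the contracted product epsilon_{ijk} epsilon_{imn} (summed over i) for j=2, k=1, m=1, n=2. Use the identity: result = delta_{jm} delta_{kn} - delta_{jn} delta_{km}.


Using the identity: epsilon_{ijk} epsilon_{imn} = delta_{jm} delta_{kn} - delta_{jn} delta_{km}.
delta_{21} = 0
delta_{12} = 0
delta_{22} = 1
delta_{11} = 1
Result = 0 * 0 - 1 * 1 = 0 - 1 = -1

-1


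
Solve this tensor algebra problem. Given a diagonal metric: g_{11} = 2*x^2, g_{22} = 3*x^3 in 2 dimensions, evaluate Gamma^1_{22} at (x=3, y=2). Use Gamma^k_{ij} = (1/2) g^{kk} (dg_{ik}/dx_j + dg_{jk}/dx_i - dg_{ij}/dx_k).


For a diagonal metric, Gamma^k_{ij} = (1/2) g^{kk} (dg_{ik}/dx_j + dg_{jk}/dx_i - dg_{ij}/dx_k).
The metric is diagonal, so g_{ab} = 0 for a != b.
At the given point: g_{11} = 18, g_{22} = 81
g^{11} = 1/18
dg_{21}/dx_2 = 0 (off-diagonal)
dg_{21}/dx_2 = 0 (off-diagonal)
dg_{22}/dx_1 = dg_{22}/dx_1 = 81
Numerator = 0 + 0 - 81 = -81
Gamma^1_{22} = -81 / (2 * 18) = -9/4

-9/4


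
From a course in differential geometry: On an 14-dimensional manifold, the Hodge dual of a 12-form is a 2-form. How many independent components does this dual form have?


The Hodge dual of a p-form on an n-dimensional manifold is an (n-p)-form.
n = 14, p = 12, so dual degree = 14 - 12 = 2
The number of components is C(n, n-p) = C(14, 2) = 91

91


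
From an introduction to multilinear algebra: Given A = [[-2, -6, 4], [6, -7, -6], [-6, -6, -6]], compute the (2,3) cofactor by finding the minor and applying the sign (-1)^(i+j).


To find cofactor C_{23}, delete row 2 and column 3.
The resulting 2x2 submatrix is: [[-2, -6], [-6, -6]]
Minor M_{23} = -2*-6 - -6*-6
  = 12 - 36 = -24
Sign = (-1)^(2+3) = (-1)^5 = -1
Cofactor C_{23} = -1 * -24 = 24

24


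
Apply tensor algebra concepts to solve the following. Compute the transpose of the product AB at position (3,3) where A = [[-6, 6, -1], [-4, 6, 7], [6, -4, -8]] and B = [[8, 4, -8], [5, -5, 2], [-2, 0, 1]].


(AB)^T_{ij} = (AB)_{ji} = sum_k A_{jk} B_{ki}.
For i=3, j=3 we need (AB)_{33}:
A_{31} * B_{13} = 6 * -8 = -48
A_{32} * B_{23} = -4 * 2 = -8
A_{33} * B_{33} = -8 * 1 = -8
Sum = -48 + -8 + -8 = -64

-64


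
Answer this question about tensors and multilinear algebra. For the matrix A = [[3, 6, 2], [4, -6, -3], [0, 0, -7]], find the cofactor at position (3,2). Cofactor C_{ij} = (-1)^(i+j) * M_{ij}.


To find cofactor C_{32}, delete row 3 and column 2.
The resulting 2x2 submatrix is: [[3, 2], [4, -3]]
Minor M_{32} = 3*-3 - 2*4
  = -9 - 8 = -17
Sign = (-1)^(3+2) = (-1)^5 = -1
Cofactor C_{32} = -1 * -17 = 17

17


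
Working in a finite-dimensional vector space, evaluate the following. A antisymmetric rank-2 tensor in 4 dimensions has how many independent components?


A antisymmetric rank-2 tensor in d dimensions has d(d-1)/2 independent components.
d = 4
d(d-1)/2 = 4 * 3 / 2 = 12 / 2 = 6

6


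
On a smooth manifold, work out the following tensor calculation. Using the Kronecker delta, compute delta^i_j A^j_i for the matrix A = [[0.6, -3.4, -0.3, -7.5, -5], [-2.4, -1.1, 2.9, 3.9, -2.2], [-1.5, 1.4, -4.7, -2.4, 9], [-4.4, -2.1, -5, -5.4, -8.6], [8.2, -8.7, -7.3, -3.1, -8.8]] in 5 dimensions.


The contraction (trace) of a rank-2 tensor is the sum of its diagonal elements.
Diagonal entries: A[1,1] = 0.6, A[2,2] = -1.1, A[3,3] = -4.7, A[4,4] = -5.4, A[5,5] = -8.8
Tr(A) = 0.6 + -1.1 + -4.7 + -5.4 + -8.8 = -19.4

-19.4


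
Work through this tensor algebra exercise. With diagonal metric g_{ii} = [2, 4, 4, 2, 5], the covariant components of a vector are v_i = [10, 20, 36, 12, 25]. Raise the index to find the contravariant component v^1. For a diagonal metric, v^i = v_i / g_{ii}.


To raise an index with a diagonal metric: v^i = v_i / g_{ii}.
For index 1: v_1 = 10, g_{11} = 2
v^1 = 10 / 2 = 5

5


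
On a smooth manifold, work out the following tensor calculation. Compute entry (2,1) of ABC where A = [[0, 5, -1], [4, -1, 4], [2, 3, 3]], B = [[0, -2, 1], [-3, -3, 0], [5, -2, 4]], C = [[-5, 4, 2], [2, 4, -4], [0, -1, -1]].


(ABC)_{21} = sum_m (AB)_{2m} C_{m1}. First compute row 2 of AB.
(AB)_{21} = 4*0 + -1*-3 + 4*5 = 23
(AB)_{22} = 4*-2 + -1*-3 + 4*-2 = -13
(AB)_{23} = 4*1 + -1*0 + 4*4 = 20
Now contract with column 1 of C:
(AB)_{21} * C_{11} = 23 * -5 = -115
(AB)_{22} * C_{21} = -13 * 2 = -26
(AB)_{23} * C_{31} = 20 * 0 = 0
(ABC)_{21} = -115 + -26 + 0 = -141

-141


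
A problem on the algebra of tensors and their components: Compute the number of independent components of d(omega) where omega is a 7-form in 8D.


The exterior derivative of a p-form is a (p+1)-form.
Its number of independent components is C(n, p+1).
n = 8, p+1 = 8
C(8, 8) = 1

1


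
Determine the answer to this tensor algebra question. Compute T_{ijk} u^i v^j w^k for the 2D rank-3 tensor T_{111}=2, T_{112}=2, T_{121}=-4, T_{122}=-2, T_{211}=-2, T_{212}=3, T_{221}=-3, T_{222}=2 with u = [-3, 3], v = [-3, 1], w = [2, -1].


S = sum over i,j,k of T_{ijk} u_i v_j w_k. Expanding all 8 terms:
T_{111}*u_1*v_1*w_1 = 2*-3*-3*2 = 36  (running total: 36)
T_{112}*u_1*v_1*w_2 = 2*-3*-3*-1 = -18  (running total: 18)
T_{121}*u_1*v_2*w_1 = -4*-3*1*2 = 24  (running total: 42)
T_{122}*u_1*v_2*w_2 = -2*-3*1*-1 = -6  (running total: 36)
T_{211}*u_2*v_1*w_1 = -2*3*-3*2 = 36  (running total: 72)
T_{212}*u_2*v_1*w_2 = 3*3*-3*-1 = 27  (running total: 99)
T_{221}*u_2*v_2*w_1 = -3*3*1*2 = -18  (running total: 81)
T_{222}*u_2*v_2*w_2 = 2*3*1*-1 = -6  (running total: 75)
S = 75

75


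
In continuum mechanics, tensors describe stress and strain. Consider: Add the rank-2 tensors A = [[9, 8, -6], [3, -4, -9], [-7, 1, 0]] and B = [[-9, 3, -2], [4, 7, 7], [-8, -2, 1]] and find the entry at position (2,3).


Tensor addition is component-wise: (A + B)_{ij} = A_{ij} + B_{ij}.
A_{23} = -9
B_{23} = 7
(A + B)_{23} = -9 + 7 = -2

-2


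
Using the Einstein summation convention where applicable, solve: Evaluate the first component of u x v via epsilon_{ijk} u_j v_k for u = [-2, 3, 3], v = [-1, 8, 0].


(u x v)_1 = sum_{j,k} epsilon_{1jk} u_j v_k. Only permutations of (1,2,3) contribute; the two non-zero terms are:
eps_{123} u_2 v_3 = 1 * 3 * 0 = 0
eps_{132} u_3 v_2 = -1 * 3 * 8 = -24
(u x v)_1 = -24

-24


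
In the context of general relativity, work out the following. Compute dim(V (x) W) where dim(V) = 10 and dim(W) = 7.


The dimension of a tensor product is the product of dimensions.
dim(V) = 10, dim(W) = 7
dim(V (x) W) = 10 * 7 = 70

70


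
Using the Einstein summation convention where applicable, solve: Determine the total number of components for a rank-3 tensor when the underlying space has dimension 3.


The number of components of a rank-r tensor in d dimensions is d^r.
Here d = 3 and r = 3.
3^3 = 27

27


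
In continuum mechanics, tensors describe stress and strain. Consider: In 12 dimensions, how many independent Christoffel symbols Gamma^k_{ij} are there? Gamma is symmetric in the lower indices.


Christoffel symbols Gamma^k_{ij} are symmetric in i,j, so there are d * d(d+1)/2 independent symbols.
d = 12
d(d+1)/2 = 12 * 13 / 2 = 78
Total = 12 * 78 = 936

936


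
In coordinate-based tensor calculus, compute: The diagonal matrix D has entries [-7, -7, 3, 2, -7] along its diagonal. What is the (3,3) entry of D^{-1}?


For a diagonal matrix, the inverse has entries (D^{-1})_{ii} = 1/d_{ii}.
The diagonal entries are: d_{11} = -7, d_{22} = -7, d_{33} = 3, d_{44} = 2, d_{55} = -7
We need (D^{-1})_{33} = 1/d_{33} = 1/3 = 1/3

1/3


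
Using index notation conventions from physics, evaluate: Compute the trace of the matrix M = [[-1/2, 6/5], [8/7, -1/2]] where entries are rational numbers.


The trace is the sum of diagonal entries.
Diagonal: M[1,1] = -1/2, M[2,2] = -1/2
Tr(M) = -1/2 + -1/2
Computing step by step:
After adding M[1,1]: -1/2
After adding M[2,2]: -1
Tr(M) = -1

-1


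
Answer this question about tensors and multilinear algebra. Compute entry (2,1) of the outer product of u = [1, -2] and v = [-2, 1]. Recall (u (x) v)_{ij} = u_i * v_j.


The outer product entry T_{ij} = u_i * v_j.
We need i=2, j=1.
u_2 = -2, v_1 = -2
T_{2,1} = -2 * -2 = 4

4


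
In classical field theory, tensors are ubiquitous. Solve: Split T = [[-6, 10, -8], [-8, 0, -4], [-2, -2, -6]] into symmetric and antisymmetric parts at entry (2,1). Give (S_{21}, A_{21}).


T_{21} = -8
T_{12} = 10
S_{21} = (-8 + 10)/2 = 2/2 = 1
A_{21} = (-8 - 10)/2 = -18/2 = -9
Check: S + A = 1 + -9 = -8 = T_{21}.

(1, -9)


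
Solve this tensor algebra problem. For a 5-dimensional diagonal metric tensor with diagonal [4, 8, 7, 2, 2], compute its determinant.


For a diagonal metric, the determinant is the product of diagonal entries.
Diagonal entries: 4, 8, 7, 2, 2
det(g) = 4 * 8 * 7 * 2 * 2 = 896

896


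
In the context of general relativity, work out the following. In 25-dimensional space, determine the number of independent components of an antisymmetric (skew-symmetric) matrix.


An antisymmetric rank-2 tensor satisfies A_{ij} = -A_{ji}, so diagonal entries are zero.
The independent components are the upper-triangular entries: C(n, 2) = n(n-1)/2.
n = 25
C(25, 2) = 25 * 24 / 2 = 600 / 2 = 300

300


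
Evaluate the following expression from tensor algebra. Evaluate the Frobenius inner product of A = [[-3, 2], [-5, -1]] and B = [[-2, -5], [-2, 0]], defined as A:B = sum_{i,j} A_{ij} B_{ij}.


A:B = sum over all i,j of A_{ij} * B_{ij}.
Row 1: -3*-2=6, 2*-5=-10 => row sum = -4
Row 2: -5*-2=10, -1*0=0 => row sum = 10
Total = -4 + 10 = 6

6


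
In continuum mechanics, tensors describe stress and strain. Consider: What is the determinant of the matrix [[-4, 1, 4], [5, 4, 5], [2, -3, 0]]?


Expanding along the first row, det(A) = a11*M_11 - a12*M_12 + a13*M_13, where M_1j is the (1,j) minor.
Minor M_11 = 4*0 - 5*-3 = 15
Minor M_12 = 5*0 - 5*2 = -10
Minor M_13 = 5*-3 - 4*2 = -23
det = -4*(15) - 1*(-10) + 4*(-23)
    = -60 - -10 + -92
    = -142

-142


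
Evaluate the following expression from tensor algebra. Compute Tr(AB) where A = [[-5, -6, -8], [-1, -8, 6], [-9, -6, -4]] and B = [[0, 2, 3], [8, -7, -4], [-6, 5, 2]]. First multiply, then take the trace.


Tr(AB) = sum_i (AB)_{ii} where (AB)_{ii} = sum_k A_{ik} B_{ki}.
(AB)_{11} = -5*0 + -6*8 + -8*-6 = 0
(AB)_{22} = -1*2 + -8*-7 + 6*5 = 84
(AB)_{33} = -9*3 + -6*-4 + -4*2 = -11
Tr(AB) = 0 + 84 + -11 = 73

73


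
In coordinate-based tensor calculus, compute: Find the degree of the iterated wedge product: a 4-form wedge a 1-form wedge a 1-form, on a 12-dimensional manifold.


The degree of a wedge product is the sum of the degrees of the individual forms.
Degrees: 4, 1, 1
Total degree = 4 + 1 + 1 = 6

6


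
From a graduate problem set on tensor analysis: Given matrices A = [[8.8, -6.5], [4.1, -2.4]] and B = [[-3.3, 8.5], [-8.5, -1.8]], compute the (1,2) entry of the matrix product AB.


(AB)_{ij} = sum_k A_{ik} B_{kj}.
For i=1, j=2:
A_{11} * B_{12} = 8.8 * 8.5 = 74.8
A_{12} * B_{22} = -6.5 * -1.8 = 11.7
Sum = 74.8 + 11.7 = 86.5

86.5


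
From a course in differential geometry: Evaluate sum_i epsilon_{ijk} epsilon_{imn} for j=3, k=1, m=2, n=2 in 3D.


Using the identity: epsilon_{ijk} epsilon_{imn} = delta_{jm} delta_{kn} - delta_{jn} delta_{km}.
delta_{32} = 0
delta_{12} = 0
delta_{32} = 0
delta_{12} = 0
Result = 0 * 0 - 0 * 0 = 0 - 0 = 0

0


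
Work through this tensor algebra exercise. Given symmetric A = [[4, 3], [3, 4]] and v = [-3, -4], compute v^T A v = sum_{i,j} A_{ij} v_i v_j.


First compute Av:
(Av)_1 = 4*-3 + 3*-4 = -24
(Av)_2 = 3*-3 + 4*-4 = -25
Av = [-24, -25]
Then v^T (Av) = -3*-24 + -4*-25
= 72 + 100 = 172

172


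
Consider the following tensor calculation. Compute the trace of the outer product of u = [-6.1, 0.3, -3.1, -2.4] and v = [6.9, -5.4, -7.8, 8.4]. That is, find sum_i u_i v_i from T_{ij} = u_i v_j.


The outer product gives T_{ij} = u_i v_j.
The trace (contraction) is Tr(T) = sum_i T_{ii} = sum_i u_i v_i.
Diagonal entries:
T_{11} = u_1 * v_1 = -6.1 * 6.9 = -42.09
T_{22} = u_2 * v_2 = 0.3 * -5.4 = -1.62
T_{33} = u_3 * v_3 = -3.1 * -7.8 = 24.18
T_{44} = u_4 * v_4 = -2.4 * 8.4 = -20.16
Tr(T) = -42.09 + -1.62 + 24.18 + -20.16 = -39.69

-39.69


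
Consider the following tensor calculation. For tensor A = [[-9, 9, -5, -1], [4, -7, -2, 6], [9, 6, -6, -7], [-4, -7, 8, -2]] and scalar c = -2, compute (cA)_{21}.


Scalar multiplication: (cA)_{ij} = c * A_{ij}.
c = -2
A_{21} = 4
(cA)_{21} = -2 * 4 = -8

-8


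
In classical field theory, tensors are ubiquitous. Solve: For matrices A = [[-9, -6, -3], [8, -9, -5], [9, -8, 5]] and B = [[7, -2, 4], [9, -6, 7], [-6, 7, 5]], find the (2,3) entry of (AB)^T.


(AB)^T_{ij} = (AB)_{ji} = sum_k A_{jk} B_{ki}.
For i=2, j=3 we need (AB)_{32}:
A_{31} * B_{12} = 9 * -2 = -18
A_{32} * B_{22} = -8 * -6 = 48
A_{33} * B_{32} = 5 * 7 = 35
Sum = -18 + 48 + 35 = 65

65


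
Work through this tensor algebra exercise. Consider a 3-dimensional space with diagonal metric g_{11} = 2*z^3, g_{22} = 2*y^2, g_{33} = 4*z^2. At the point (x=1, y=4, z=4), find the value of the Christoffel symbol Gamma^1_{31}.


For a diagonal metric, Gamma^k_{ij} = (1/2) g^{kk} (dg_{ik}/dx_j + dg_{jk}/dx_i - dg_{ij}/dx_k).
The metric is diagonal, so g_{ab} = 0 for a != b.
At the given point: g_{11} = 128, g_{22} = 32, g_{33} = 64
g^{11} = 1/128
dg_{31}/dx_1 = 0 (off-diagonal)
dg_{11}/dx_3 = dg_{11}/dx_3 = 96
dg_{31}/dx_1 = 0 (off-diagonal)
Numerator = 0 + 96 - 0 = 96
Gamma^1_{31} = 96 / (2 * 128) = 3/8

3/8


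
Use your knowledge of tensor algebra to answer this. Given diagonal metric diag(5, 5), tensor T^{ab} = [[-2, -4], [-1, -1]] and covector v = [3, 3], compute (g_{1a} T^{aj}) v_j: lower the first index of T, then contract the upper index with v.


Step 1: lower the first index. For a diagonal metric, g_{ia} T^{aj} = g_{ii} T^{ij} (no sum on i).
g_{11} = 5
S_1{}^1 = 5 * T^{11} = 5 * -2 = -10
S_1{}^2 = 5 * T^{12} = 5 * -4 = -20
Step 2: contract S_1{}^j with v_j.
S_1{}^1 * v_1 = -10 * 3 = -30
S_1{}^2 * v_2 = -20 * 3 = -60
Result = -30 + -60 = -90

-90


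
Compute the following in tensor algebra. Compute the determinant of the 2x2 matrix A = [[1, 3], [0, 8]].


For a 2x2 matrix [[a, b], [c, d]], det = a*d - b*c.
a = 1, b = 3, c = 0, d = 8
a*d = 1 * 8 = 8
b*c = 3 * 0 = 0
det = 8 - 0 = 8

8


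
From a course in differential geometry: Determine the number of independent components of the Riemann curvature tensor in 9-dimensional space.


The Riemann tensor in d dimensions has d^2(d^2 - 1)/12 independent components.
d = 9, so d^2 = 81
d^2 - 1 = 80
d^2(d^2 - 1) = 81 * 80 = 6480
Divide by 12: 6480 / 12 = 540

540


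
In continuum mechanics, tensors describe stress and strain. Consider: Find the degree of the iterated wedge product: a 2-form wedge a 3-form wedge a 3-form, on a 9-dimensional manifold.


The degree of a wedge product is the sum of the degrees of the individual forms.
Degrees: 2, 3, 3
Total degree = 2 + 3 + 3 = 8

8


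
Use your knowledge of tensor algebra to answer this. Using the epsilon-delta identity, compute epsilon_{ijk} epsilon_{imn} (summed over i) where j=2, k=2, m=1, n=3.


Using the identity: epsilon_{ijk} epsilon_{imn} = delta_{jm} delta_{kn} - delta_{jn} delta_{km}.
delta_{21} = 0
delta_{23} = 0
delta_{23} = 0
delta_{21} = 0
Result = 0 * 0 - 0 * 0 = 0 - 0 = 0

0


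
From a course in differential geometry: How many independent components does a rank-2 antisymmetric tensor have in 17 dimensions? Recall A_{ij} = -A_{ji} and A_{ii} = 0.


An antisymmetric rank-2 tensor satisfies A_{ij} = -A_{ji}, so diagonal entries are zero.
The independent components are the upper-triangular entries: C(n, 2) = n(n-1)/2.
n = 17
C(17, 2) = 17 * 16 / 2 = 272 / 2 = 136

136


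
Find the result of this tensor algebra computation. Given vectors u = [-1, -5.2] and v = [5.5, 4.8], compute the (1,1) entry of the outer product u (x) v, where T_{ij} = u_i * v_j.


The outer product entry T_{ij} = u_i * v_j.
We need i=1, j=1.
u_1 = -1, v_1 = 5.5
T_{1,1} = -1 * 5.5 = -5.5

-5.5


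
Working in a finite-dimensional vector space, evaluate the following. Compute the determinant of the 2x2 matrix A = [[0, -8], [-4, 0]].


For a 2x2 matrix [[a, b], [c, d]], det = a*d - b*c.
a = 0, b = -8, c = -4, d = 0
a*d = 0 * 0 = 0
b*c = -8 * -4 = 32
det = 0 - 32 = -32

-32


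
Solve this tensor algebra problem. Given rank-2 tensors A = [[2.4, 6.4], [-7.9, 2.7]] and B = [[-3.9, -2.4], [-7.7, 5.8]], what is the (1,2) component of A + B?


Tensor addition is component-wise: (A + B)_{ij} = A_{ij} + B_{ij}.
A_{12} = 6.4
B_{12} = -2.4
(A + B)_{12} = 6.4 + -2.4 = 4

4


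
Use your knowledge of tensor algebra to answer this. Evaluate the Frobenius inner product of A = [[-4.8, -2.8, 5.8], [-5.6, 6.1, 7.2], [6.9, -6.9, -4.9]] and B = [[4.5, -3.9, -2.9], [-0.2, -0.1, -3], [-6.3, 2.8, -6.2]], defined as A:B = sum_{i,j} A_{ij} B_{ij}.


A:B = sum over all i,j of A_{ij} * B_{ij}.
Row 1: -4.8*4.5=-21.6, -2.8*-3.9=10.92, 5.8*-2.9=-16.82 => row sum = -27.5
Row 2: -5.6*-0.2=1.12, 6.1*-0.1=-0.61, 7.2*-3=-21.6 => row sum = -21.09
Row 3: 6.9*-6.3=-43.47, -6.9*2.8=-19.32, -4.9*-6.2=30.38 => row sum = -32.41
Total = -27.5 + -21.09 + -32.41 = -81

-81


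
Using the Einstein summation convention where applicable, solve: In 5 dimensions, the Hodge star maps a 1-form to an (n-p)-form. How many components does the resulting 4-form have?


The Hodge dual of a p-form on an n-dimensional manifold is an (n-p)-form.
n = 5, p = 1, so dual degree = 5 - 1 = 4
The number of components is C(n, n-p) = C(5, 4) = 5

5


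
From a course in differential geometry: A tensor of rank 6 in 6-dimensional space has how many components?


The number of components of a rank-r tensor in d dimensions is d^r.
Here d = 6 and r = 6.
6^6 = 46656

46656


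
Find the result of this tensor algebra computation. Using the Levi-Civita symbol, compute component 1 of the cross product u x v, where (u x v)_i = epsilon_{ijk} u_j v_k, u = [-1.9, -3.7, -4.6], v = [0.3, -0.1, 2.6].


(u x v)_1 = sum_{j,k} epsilon_{1jk} u_j v_k. Only permutations of (1,2,3) contribute; the two non-zero terms are:
eps_{123} u_2 v_3 = 1 * -3.7 * 2.6 = -9.62
eps_{132} u_3 v_2 = -1 * -4.6 * -0.1 = -0.46
(u x v)_1 = -10.08

-10.08


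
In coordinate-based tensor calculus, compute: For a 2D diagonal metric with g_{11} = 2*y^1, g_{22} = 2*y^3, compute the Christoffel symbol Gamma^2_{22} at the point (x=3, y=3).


For a diagonal metric, Gamma^k_{ij} = (1/2) g^{kk} (dg_{ik}/dx_j + dg_{jk}/dx_i - dg_{ij}/dx_k).
The metric is diagonal, so g_{ab} = 0 for a != b.
At the given point: g_{11} = 6, g_{22} = 54
g^{22} = 1/54
dg_{22}/dx_2 = dg_{22}/dx_2 = 54
dg_{22}/dx_2 = dg_{22}/dx_2 = 54
dg_{22}/dx_2 = dg_{22}/dx_2 = 54
Numerator = 54 + 54 - 54 = 54
Gamma^2_{22} = 54 / (2 * 54) = 1/2

1/2


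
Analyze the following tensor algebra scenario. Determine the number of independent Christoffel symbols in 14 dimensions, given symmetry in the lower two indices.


Christoffel symbols Gamma^k_{ij} are symmetric in i,j, so there are d * d(d+1)/2 independent symbols.
d = 14
d(d+1)/2 = 14 * 15 / 2 = 105
Total = 14 * 105 = 1470

1470


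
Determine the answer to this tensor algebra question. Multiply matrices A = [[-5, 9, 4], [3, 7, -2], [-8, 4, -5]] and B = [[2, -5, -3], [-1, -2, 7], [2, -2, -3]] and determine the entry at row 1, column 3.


(AB)_{ij} = sum_k A_{ik} B_{kj}.
For i=1, j=3:
A_{11} * B_{13} = -5 * -3 = 15
A_{12} * B_{23} = 9 * 7 = 63
A_{13} * B_{33} = 4 * -3 = -12
Sum = 15 + 63 + -12 = 66

66


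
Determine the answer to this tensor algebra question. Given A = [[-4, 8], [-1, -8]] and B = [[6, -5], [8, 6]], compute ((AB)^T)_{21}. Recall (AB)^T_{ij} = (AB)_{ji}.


(AB)^T_{ij} = (AB)_{ji} = sum_k A_{jk} B_{ki}.
For i=2, j=1 we need (AB)_{12}:
A_{11} * B_{12} = -4 * -5 = 20
A_{12} * B_{22} = 8 * 6 = 48
Sum = 20 + 48 = 68

68


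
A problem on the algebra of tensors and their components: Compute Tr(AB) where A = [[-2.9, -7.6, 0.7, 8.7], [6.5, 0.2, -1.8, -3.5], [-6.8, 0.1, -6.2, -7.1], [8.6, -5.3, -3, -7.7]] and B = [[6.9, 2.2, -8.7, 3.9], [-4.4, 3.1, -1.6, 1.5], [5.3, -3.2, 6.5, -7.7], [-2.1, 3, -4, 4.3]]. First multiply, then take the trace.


Tr(AB) = sum_i (AB)_{ii} where (AB)_{ii} = sum_k A_{ik} B_{ki}.
(AB)_{11} = -2.9*6.9 + -7.6*-4.4 + 0.7*5.3 + 8.7*-2.1 = -1.13
(AB)_{22} = 6.5*2.2 + 0.2*3.1 + -1.8*-3.2 + -3.5*3 = 10.18
(AB)_{33} = -6.8*-8.7 + 0.1*-1.6 + -6.2*6.5 + -7.1*-4 = 47.1
(AB)_{44} = 8.6*3.9 + -5.3*1.5 + -3*-7.7 + -7.7*4.3 = 15.58
Tr(AB) = -1.13 + 10.18 + 47.1 + 15.58 = 71.73

71.73


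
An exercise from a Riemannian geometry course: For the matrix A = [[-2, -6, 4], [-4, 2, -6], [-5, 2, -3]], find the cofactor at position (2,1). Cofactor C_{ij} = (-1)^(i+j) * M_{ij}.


To find cofactor C_{21}, delete row 2 and column 1.
The resulting 2x2 submatrix is: [[-6, 4], [2, -3]]
Minor M_{21} = -6*-3 - 4*2
  = 18 - 8 = 10
Sign = (-1)^(2+1) = (-1)^3 = -1
Cofactor C_{21} = -1 * 10 = -10

-10


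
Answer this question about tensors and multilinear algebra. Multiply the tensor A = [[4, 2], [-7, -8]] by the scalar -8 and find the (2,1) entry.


Scalar multiplication: (cA)_{ij} = c * A_{ij}.
c = -8
A_{21} = -7
(cA)_{21} = -8 * -7 = 56

56


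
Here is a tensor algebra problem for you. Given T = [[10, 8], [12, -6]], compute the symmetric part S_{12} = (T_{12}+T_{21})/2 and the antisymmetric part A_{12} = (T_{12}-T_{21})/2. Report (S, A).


T_{12} = 8
T_{21} = 12
S_{12} = (8 + 12)/2 = 20/2 = 10
A_{12} = (8 - 12)/2 = -4/2 = -2
Check: S + A = 10 + -2 = 8 = T_{12}.

(10, -2)


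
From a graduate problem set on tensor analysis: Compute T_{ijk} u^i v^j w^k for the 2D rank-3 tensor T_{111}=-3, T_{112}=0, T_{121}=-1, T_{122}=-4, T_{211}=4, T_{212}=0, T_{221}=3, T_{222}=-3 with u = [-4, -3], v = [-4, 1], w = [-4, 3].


S = sum over i,j,k of T_{ijk} u_i v_j w_k. Expanding all 8 terms:
T_{111}*u_1*v_1*w_1 = -3*-4*-4*-4 = 192  (running total: 192)
T_{112}*u_1*v_1*w_2 = 0*-4*-4*3 = 0  (running total: 192)
T_{121}*u_1*v_2*w_1 = -1*-4*1*-4 = -16  (running total: 176)
T_{122}*u_1*v_2*w_2 = -4*-4*1*3 = 48  (running total: 224)
T_{211}*u_2*v_1*w_1 = 4*-3*-4*-4 = -192  (running total: 32)
T_{212}*u_2*v_1*w_2 = 0*-3*-4*3 = 0  (running total: 32)
T_{221}*u_2*v_2*w_1 = 3*-3*1*-4 = 36  (running total: 68)
T_{222}*u_2*v_2*w_2 = -3*-3*1*3 = 27  (running total: 95)
S = 95

95


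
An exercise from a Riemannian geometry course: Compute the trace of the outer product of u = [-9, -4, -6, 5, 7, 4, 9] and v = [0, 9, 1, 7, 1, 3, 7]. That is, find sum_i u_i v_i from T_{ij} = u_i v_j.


The outer product gives T_{ij} = u_i v_j.
The trace (contraction) is Tr(T) = sum_i T_{ii} = sum_i u_i v_i.
Diagonal entries:
T_{11} = u_1 * v_1 = -9 * 0 = 0
T_{22} = u_2 * v_2 = -4 * 9 = -36
T_{33} = u_3 * v_3 = -6 * 1 = -6
T_{44} = u_4 * v_4 = 5 * 7 = 35
T_{55} = u_5 * v_5 = 7 * 1 = 7
T_{66} = u_6 * v_6 = 4 * 3 = 12
T_{77} = u_7 * v_7 = 9 * 7 = 63
Tr(T) = 0 + -36 + -6 + 35 + 7 + 12 + 63 = 75

75


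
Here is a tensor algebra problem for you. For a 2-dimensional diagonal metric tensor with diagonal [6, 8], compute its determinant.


For a diagonal metric, the determinant is the product of diagonal entries.
Diagonal entries: 6, 8
det(g) = 6 * 8 = 48

48


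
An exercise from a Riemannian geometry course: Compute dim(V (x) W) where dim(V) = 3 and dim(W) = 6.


The dimension of a tensor product is the product of dimensions.
dim(V) = 3, dim(W) = 6
dim(V (x) W) = 3 * 6 = 18

18


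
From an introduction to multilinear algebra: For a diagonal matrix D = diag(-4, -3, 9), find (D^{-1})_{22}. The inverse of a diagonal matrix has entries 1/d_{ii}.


For a diagonal matrix, the inverse has entries (D^{-1})_{ii} = 1/d_{ii}.
The diagonal entries are: d_{11} = -4, d_{22} = -3, d_{33} = 9
We need (D^{-1})_{22} = 1/d_{22} = 1/-3 = -1/3

-1/3
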